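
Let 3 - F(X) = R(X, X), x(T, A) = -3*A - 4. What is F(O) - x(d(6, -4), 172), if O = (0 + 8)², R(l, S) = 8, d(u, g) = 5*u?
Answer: 515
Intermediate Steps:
x(T, A) = -4 - 3*A
O = 64 (O = 8² = 64)
F(X) = -5 (F(X) = 3 - 1*8 = 3 - 8 = -5)
F(O) - x(d(6, -4), 172) = -5 - (-4 - 3*172) = -5 - (-4 - 516) = -5 - 1*(-520) = -5 + 520 = 515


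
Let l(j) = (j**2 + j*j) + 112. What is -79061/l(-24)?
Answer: -79061/1264 ≈ -62.548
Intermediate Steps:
l(j) = 112 + 2*j**2 (l(j) = (j**2 + j**2) + 112 = 2*j**2 + 112 = 112 + 2*j**2)
-79061/l(-24) = -79061/(112 + 2*(-24)**2) = -79061/(112 + 2*576) = -79061/(112 + 1152) = -79061/1264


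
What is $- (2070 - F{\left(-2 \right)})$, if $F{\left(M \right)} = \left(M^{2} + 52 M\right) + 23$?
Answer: $-2147$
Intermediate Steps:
$F{\left(M \right)} = 23 + M^{2} + 52 M$
$- (2070 - F{\left(-2 \right)}) = - (2070 - \left(23 + \left(-2\right)^{2} + 52 \left(-2\right)\right)) = - (2070 - \left(23 + 4 - 104\right)) = - (2070 - -77) = - (2070 + 77) = \left(-1\right) 2147 = -2147$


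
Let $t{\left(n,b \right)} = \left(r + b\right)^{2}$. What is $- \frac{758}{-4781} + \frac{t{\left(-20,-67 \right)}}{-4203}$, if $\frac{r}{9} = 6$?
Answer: $\frac{2377885}{20094543} \approx 0.11833$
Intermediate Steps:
$r = 54$ ($r = 9 \cdot 6 = 54$)
$t{\left(n,b \right)} = \left(54 + b\right)^{2}$
$- \frac{758}{-4781} + \frac{t{\left(-20,-67 \right)}}{-4203} = - \frac{758}{-4781} + \frac{\left(54 - 67\right)^{2}}{-4203} = \left(-758\right) \left(- \frac{1}{4781}\right) + \left(-13\right)^{2} \left(- \frac{1}{4203}\right) = \frac{758}{4781} + 169 \left(- \frac{1}{4203}\right) = \frac{758}{4781} - \frac{169}{4203} = \frac{2377885}{20094543}$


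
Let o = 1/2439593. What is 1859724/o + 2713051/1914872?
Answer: 8687716152102994555/1914872 ≈ 4.5370e+12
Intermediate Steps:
o = 1/2439593 ≈ 4.0990e-7
1859724/o + 2713051/1914872 = 1859724/(1/2439593) + 2713051/1914872 = 1859724*2439593 + 2713051*(1/1914872) = 4536969652332 + 2713051/1914872 = 8687716152102994555/1914872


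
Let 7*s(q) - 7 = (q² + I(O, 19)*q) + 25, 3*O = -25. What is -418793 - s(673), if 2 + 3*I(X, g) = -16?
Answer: -3380474/7 ≈ -4.8293e+5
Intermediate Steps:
O = -25/3 (O = (⅓)*(-25) = -25/3 ≈ -8.3333)
I(X, g) = -6 (I(X, g) = -⅔ + (⅓)*(-16) = -⅔ - 16/3 = -6)
s(q) = 32/7 - 6*q/7 + q²/7 (s(q) = 1 + ((q² - 6*q) + 25)/7 = 1 + (25 + q² - 6*q)/7 = 1 + (25/7 - 6*q/7 + q²/7) = 32/7 - 6*q/7 + q²/7)
-418793 - s(673) = -418793 - (32/7 - 6/7*673 + (⅐)*673²) = -418793 - (32/7 - 4038/7 + (⅐)*452929) = -418793 - (32/7 - 4038/7 + 452929/7) = -418793 - 1*448923/7 = -418793 - 448923/7 = -3380474/7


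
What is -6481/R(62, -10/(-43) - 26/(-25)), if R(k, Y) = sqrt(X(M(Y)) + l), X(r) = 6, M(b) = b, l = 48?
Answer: -6481*sqrt(6)/18 ≈ -881.95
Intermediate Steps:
R(k, Y) = 3*sqrt(6) (R(k, Y) = sqrt(6 + 48) = sqrt(54) = 3*sqrt(6))
-6481/R(62, -10/(-43) - 26/(-25)) = -6481*sqrt(6)/18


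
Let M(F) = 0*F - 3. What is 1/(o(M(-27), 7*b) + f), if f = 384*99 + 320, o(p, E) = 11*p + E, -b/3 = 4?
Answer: 1/38219 ≈ 2.6165e-5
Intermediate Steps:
b = -12 (b = -3*4 = -12)
M(F) = -3 (M(F) = 0 - 3 = -3)
o(p, E) = E + 11*p
f = 38336 (f = 38016 + 320 = 38336)
1/(o(M(-27), 7*b) + f) = 1/((7*(-12) + 11*(-3)) + 38336) = 1/((-84 - 33) + 38336) = 1/(-117 + 38336) = 1/38219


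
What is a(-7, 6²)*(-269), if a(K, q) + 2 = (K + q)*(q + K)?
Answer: -225691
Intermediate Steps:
a(K, q) = -2 + (K + q)² (a(K, q) = -2 + (K + q)*(q + K) = -2 + (K + q)*(K + q) = -2 + (K + q)²)
a(-7, 6²)*(-269) = (-2 + (-7 + 6²)²)*(-269) = (-2 + (-7 + 36)²)*(-269) = (-2 + 29²)*(-269) = (-2 + 841)*(-269) = 839*(-269) = -225691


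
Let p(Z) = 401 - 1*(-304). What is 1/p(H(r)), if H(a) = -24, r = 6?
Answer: 1/705 ≈ 0.0014184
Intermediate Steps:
p(Z) = 705 (p(Z) = 401 + 304 = 705)
1/p(H(r)) = 1/705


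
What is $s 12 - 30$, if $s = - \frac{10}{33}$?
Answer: $- \frac{370}{11} \approx -33.636$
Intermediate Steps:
$s = - \frac{10}{33}$ ($s = \left(-10\right) \frac{1}{33} = - \frac{10}{33} \approx -0.30303$)
$s 12 - 30 = \left(- \frac{10}{33}\right) 12 - 30 = - \frac{40}{11} - 30 = - \frac{370}{11}$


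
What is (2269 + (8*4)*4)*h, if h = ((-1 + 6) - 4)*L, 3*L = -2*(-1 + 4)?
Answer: -4794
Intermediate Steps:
L = -2 (L = (-2*(-1 + 4))/3 = (-2*3)/3 = (⅓)*(-6) = -2)
h = -2 (h = ((-1 + 6) - 4)*(-2) = (5 - 4)*(-2) = 1*(-2) = -2)
(2269 + (8*4)*4)*h = (2269 + (8*4)*4)*(-2) = (2269 + 32*4)*(-2) = (2269 + 128)*(-2) = 2397*(-2) = -4794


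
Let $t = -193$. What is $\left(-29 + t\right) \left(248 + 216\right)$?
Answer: $-103008$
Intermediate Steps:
$\left(-29 + t\right) \left(248 + 216\right) = \left(-29 - 193\right) \left(248 + 216\right) = \left(-222\right) 464 = -103008$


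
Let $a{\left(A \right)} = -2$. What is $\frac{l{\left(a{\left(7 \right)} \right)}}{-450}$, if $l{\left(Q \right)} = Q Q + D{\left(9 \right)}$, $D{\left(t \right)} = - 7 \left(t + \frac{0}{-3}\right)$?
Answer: $\frac{59}{450} \approx 0.13111$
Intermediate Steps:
$D{\left(t \right)} = - 7 t$ ($D{\left(t \right)} = - 7 \left(t + 0 \left(- \frac{1}{3}\right)\right) = - 7 \left(t + 0\right) = - 7 t$)
$l{\left(Q \right)} = -63 + Q^{2}$ ($l{\left(Q \right)} = Q Q - 63 = Q^{2} - 63 = -63 + Q^{2}$)
$\frac{l{\left(a{\left(7 \right)} \right)}}{-450} = \frac{-63 + \left(-2\right)^{2}}{-450} = \left(-63 + 4\right) \left(- \frac{1}{450}\right) = \left(-59\right) \left(- \frac{1}{450}\right) = \frac{59}{450}$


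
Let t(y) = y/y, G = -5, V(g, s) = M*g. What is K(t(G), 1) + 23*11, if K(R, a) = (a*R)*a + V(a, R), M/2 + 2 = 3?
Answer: 256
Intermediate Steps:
M = 2 (M = -4 + 2*3 = -4 + 6 = 2)
V(g, s) = 2*g
t(y) = 1
K(R, a) = 2*a + R*a² (K(R, a) = (a*R)*a + 2*a = (R*a)*a + 2*a = R*a² + 2*a = 2*a + R*a²)
K(t(G), 1) + 23*11 = 1*(2 + 1*1) + 23*11 = 1*(2 + 1) + 253 = 1*3 + 253 = 3 + 253 = 256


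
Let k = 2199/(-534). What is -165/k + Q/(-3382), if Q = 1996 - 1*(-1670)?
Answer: 48321081/1239503 ≈ 38.984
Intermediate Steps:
k = -733/178 (k = 2199*(-1/534) = -733/178 ≈ -4.1180)
Q = 3666 (Q = 1996 + 1670 = 3666)
-165/k + Q/(-3382) = -165/(-733/178) + 3666/(-3382) = -165*(-178/733) + 3666*(-1/3382) = 29370/733 - 1833/1691 = 48321081/1239503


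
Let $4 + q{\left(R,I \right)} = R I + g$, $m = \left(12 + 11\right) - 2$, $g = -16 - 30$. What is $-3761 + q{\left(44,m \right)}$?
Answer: $-2887$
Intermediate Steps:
$g = -46$
$m = 21$ ($m = 23 - 2 = 21$)
$q{\left(R,I \right)} = -50 + I R$ ($q{\left(R,I \right)} = -4 + \left(R I - 46\right) = -4 + \left(I R - 46\right) = -4 + \left(-46 + I R\right) = -50 + I R$)
$-3761 + q{\left(44,m \right)} = -3761 + \left(-50 + 21 \cdot 44\right) = -3761 + \left(-50 + 924\right) = -3761 + 874 = -2887$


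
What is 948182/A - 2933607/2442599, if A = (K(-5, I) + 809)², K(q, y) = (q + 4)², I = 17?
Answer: 195644426159/801294601950 ≈ 0.24416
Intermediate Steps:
K(q, y) = (4 + q)²
A = 656100 (A = ((4 - 5)² + 809)² = ((-1)² + 809)² = (1 + 809)² = 810² = 656100)
948182/A - 2933607/2442599 = 948182/656100 - 2933607/2442599 = 948182*(1/656100) - 2933607*1/2442599 = 474091/328050 - 2933607/2442599 = 195644426159/801294601950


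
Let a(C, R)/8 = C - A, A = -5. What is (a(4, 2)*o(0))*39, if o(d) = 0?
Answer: 0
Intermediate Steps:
a(C, R) = 40 + 8*C (a(C, R) = 8*(C - 1*(-5)) = 8*(C + 5) = 8*(5 + C) = 40 + 8*C)
(a(4, 2)*o(0))*39 = ((40 + 8*4)*0)*39 = ((40 + 32)*0)*39 = (72*0)*39 = 0*39 = 0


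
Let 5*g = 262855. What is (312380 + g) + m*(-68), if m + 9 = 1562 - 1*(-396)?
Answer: 232419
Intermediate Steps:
g = 52571 (g = (⅕)*262855 = 52571)
m = 1949 (m = -9 + (1562 - 1*(-396)) = -9 + (1562 + 396) = -9 + 1958 = 1949)
(312380 + g) + m*(-68) = (312380 + 52571) + 1949*(-68) = 364951 - 132532 = 232419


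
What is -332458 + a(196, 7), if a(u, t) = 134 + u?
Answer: -332128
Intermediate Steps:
-332458 + a(196, 7) = -332458 + (134 + 196) = -332458 + 330 = -332128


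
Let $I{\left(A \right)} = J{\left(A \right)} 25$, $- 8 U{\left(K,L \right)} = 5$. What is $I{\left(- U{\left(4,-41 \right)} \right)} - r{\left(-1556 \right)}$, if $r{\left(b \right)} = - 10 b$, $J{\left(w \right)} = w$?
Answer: $- \frac{124355}{8} \approx -15544.0$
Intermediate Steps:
$U{\left(K,L \right)} = - \frac{5}{8}$ ($U{\left(K,L \right)} = \left(- \frac{1}{8}\right) 5 = - \frac{5}{8}$)
$I{\left(A \right)} = 25 A$ ($I{\left(A \right)} = A 25 = 25 A$)
$I{\left(- U{\left(4,-41 \right)} \right)} - r{\left(-1556 \right)} = 25 \left(\left(-1\right) \left(- \frac{5}{8}\right)\right) - \left(-10\right) \left(-1556\right) = 25 \cdot \frac{5}{8} - 15560 = \frac{125}{8} - 15560 = - \frac{124355}{8}$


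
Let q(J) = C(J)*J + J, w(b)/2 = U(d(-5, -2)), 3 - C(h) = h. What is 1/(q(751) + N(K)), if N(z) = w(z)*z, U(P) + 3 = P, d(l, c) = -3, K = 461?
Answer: -1/566529 ≈ -1.7651e-6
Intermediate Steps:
C(h) = 3 - h
U(P) = -3 + P
w(b) = -12 (w(b) = 2*(-3 - 3) = 2*(-6) = -12)
N(z) = -12*z
q(J) = J + J*(3 - J) (q(J) = (3 - J)*J + J = J*(3 - J) + J = J + J*(3 - J))
1/(q(751) + N(K)) = 1/(751*(4 - 1*751) - 12*461) = 1/(751*(4 - 751) - 5532) = 1/(751*(-747) - 5532) = 1/(-560997 - 5532) = 1/(-566529) = -1/566529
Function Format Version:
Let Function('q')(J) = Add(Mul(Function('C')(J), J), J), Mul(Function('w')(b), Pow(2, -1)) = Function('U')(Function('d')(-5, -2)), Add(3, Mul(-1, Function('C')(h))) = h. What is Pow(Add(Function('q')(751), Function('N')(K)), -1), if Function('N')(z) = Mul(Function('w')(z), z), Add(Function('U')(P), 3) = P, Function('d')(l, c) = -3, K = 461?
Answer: Rational(-1, 566529) ≈ -1.7651e-6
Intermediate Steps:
Function('C')(h) = Add(3, Mul(-1, h))
Function('U')(P) = Add(-3, P)
Function('w')(b) = -12 (Function('w')(b) = Mul(2, Add(-3, -3)) = Mul(2, -6) = -12)
Function('N')(z) = Mul(-12, z)
Function('q')(J) = Add(J, Mul(J, Add(3, Mul(-1, J)))) (Function('q')(J) = Add(Mul(Add(3, Mul(-1, J)), J), J) = Add(Mul(J, Add(3, Mul(-1, J))), J) = Add(J, Mul(J, Add(3, Mul(-1, J)))))
Pow(Add(Function('q')(751), Function('N')(K)), -1) = Pow(Add(Mul(751, Add(4, Mul(-1, 751))), Mul(-12, 461)), -1) = Pow(Add(Mul(751, Add(4, -751)), -5532), -1) = Pow(Add(Mul(751, -747), -5532), -1) = Pow(Add(-560997, -5532), -1) = Pow(-566529, -1) = Rational(-1, 566529)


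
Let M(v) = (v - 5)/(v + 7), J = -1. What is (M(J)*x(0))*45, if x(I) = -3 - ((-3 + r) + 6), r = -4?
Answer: 90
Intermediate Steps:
M(v) = (-5 + v)/(7 + v)
x(I) = -2 (x(I) = -3 - ((-3 - 4) + 6) = -3 - (-7 + 6) = -3 - 1*(-1) = -3 + 1 = -2)
(M(J)*x(0))*45 = (((-5 - 1)/(7 - 1))*(-2))*45 = ((-6/6)*(-2))*45 = (((⅙)*(-6))*(-2))*45 = -1*(-2)*45 = 2*45 = 90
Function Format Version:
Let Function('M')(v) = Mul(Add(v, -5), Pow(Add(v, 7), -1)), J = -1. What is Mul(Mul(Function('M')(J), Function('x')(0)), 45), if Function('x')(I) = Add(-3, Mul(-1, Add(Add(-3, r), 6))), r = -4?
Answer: 90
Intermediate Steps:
Function('M')(v) = Mul(Pow(Add(7, v), -1), Add(-5, v)) (Function('M')(v) = Mul(Add(-5, v), Pow(Add(7, v), -1)) = Mul(Pow(Add(7, v), -1), Add(-5, v)))
Function('x')(I) = -2 (Function('x')(I) = Add(-3, Mul(-1, Add(Add(-3, -4), 6))) = Add(-3, Mul(-1, Add(-7, 6))) = Add(-3, Mul(-1, -1)) = Add(-3, 1) = -2)
Mul(Mul(Function('M')(J), Function('x')(0)), 45) = Mul(Mul(Mul(Pow(Add(7, -1), -1), Add(-5, -1)), -2), 45) = Mul(Mul(Mul(Pow(6, -1), -6), -2), 45) = Mul(Mul(Mul(Rational(1, 6), -6), -2), 45) = Mul(Mul(-1, -2), 45) = Mul(2, 45) = 90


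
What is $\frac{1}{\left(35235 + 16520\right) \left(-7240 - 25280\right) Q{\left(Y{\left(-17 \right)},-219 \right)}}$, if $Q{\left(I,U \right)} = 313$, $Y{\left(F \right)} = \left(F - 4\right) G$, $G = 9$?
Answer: $- \frac{1}{526801723800} \approx -1.8982 \cdot 10^{-12}$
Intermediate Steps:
$Y{\left(F \right)} = -36 + 9 F$ ($Y{\left(F \right)} = \left(F - 4\right) 9 = \left(-4 + F\right) 9 = -36 + 9 F$)
$\frac{1}{\left(35235 + 16520\right) \left(-7240 - 25280\right) Q{\left(Y{\left(-17 \right)},-219 \right)}} = \frac{1}{\left(35235 + 16520\right) \left(-7240 - 25280\right) 313} = \frac{1}{51755 \left(-32520\right)} \frac{1}{313} = \frac{1}{-1683072600} \cdot \frac{1}{313} = \left(- \frac{1}{1683072600}\right) \frac{1}{313} = - \frac{1}{526801723800}$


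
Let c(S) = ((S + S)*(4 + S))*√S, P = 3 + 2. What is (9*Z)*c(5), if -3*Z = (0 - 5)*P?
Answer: 6750*√5 ≈ 15093.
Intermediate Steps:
P = 5
Z = 25/3 (Z = -(0 - 5)*5/3 = -(-5)*5/3 = -⅓*(-25) = 25/3 ≈ 8.3333)
c(S) = 2*S^(3/2)*(4 + S) (c(S) = ((2*S)*(4 + S))*√S = (2*S*(4 + S))*√S = 2*S^(3/2)*(4 + S))
(9*Z)*c(5) = (9*(25/3))*(2*5^(3/2)*(4 + 5)) = 75*(2*(5*√5)*9) = 75*(90*√5) = 6750*√5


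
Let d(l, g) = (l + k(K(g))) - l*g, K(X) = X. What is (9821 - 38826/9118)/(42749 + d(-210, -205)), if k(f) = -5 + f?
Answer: -44754526/3287039 ≈ -13.615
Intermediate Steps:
d(l, g) = -5 + g + l - g*l (d(l, g) = (l + (-5 + g)) - l*g = (-5 + g + l) - g*l = -5 + g + l - g*l)
(9821 - 38826/9118)/(42749 + d(-210, -205)) = (9821 - 38826/9118)/(42749 + (-5 - 205 - 210 - 1*(-205)*(-210))) = (9821 - 38826*1/9118)/(42749 + (-5 - 205 - 210 - 43050)) = (9821 - 19413/4559)/(42749 - 43470) = (44754526/4559)/(-721) = (44754526/4559)*(-1/721) = -44754526/3287039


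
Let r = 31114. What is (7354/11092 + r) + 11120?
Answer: 234233441/5546 ≈ 42235.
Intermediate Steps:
(7354/11092 + r) + 11120 = (7354/11092 + 31114) + 11120 = (7354*(1/11092) + 31114) + 11120 = (3677/5546 + 31114) + 11120 = 172561921/5546 + 11120 = 234233441/5546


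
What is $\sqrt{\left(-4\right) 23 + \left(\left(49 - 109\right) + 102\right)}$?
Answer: $5 i \sqrt{2} \approx 7.0711 i$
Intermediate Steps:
$\sqrt{\left(-4\right) 23 + \left(\left(49 - 109\right) + 102\right)} = \sqrt{-92 + \left(-60 + 102\right)} = \sqrt{-92 + 42} = \sqrt{-50} = 5 i \sqrt{2}$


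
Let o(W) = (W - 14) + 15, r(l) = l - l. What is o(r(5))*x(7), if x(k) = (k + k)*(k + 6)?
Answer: 182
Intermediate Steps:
r(l) = 0
o(W) = 1 + W (o(W) = (-14 + W) + 15 = 1 + W)
x(k) = 2*k*(6 + k) (x(k) = (2*k)*(6 + k) = 2*k*(6 + k))
o(r(5))*x(7) = (1 + 0)*(2*7*(6 + 7)) = 1*(2*7*13) = 1*182 = 182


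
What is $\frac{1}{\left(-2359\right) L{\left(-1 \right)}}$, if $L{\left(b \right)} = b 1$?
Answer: $\frac{1}{2359} \approx 0.00042391$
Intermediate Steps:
$L{\left(b \right)} = b$
$\frac{1}{\left(-2359\right) L{\left(-1 \right)}} = \frac{1}{\left(-2359\right) \left(-1\right)} = \frac{1}{2359}$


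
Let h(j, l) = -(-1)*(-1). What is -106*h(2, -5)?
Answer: 106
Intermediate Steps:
h(j, l) = -1 (h(j, l) = -1*1 = -1)
-106*h(2, -5) = -106*(-1) = 106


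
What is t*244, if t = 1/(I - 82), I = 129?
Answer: 244/47 ≈ 5.1915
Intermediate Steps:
t = 1/47 (t = 1/(129 - 82) = 1/47 ≈ 0.021277)
t*244 = (1/47)*244 = 244/47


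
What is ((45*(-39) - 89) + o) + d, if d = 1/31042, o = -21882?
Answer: -736502491/31042 ≈ -23726.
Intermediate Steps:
d = 1/31042 ≈ 3.2214e-5
((45*(-39) - 89) + o) + d = ((45*(-39) - 89) - 21882) + 1/31042 = ((-1755 - 89) - 21882) + 1/31042 = (-1844 - 21882) + 1/31042 = -23726 + 1/31042 = -736502491/31042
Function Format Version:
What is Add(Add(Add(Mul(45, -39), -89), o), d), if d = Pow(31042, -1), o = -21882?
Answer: Rational(-736502491, 31042) ≈ -23726.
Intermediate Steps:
d = Rational(1, 31042) ≈ 3.2214e-5
Add(Add(Add(Mul(45, -39), -89), o), d) = Add(Add(Add(Mul(45, -39), -89), -21882), Rational(1, 31042)) = Add(Add(Add(-1755, -89), -21882), Rational(1, 31042)) = Add(Add(-1844, -21882), Rational(1, 31042)) = Add(-23726, Rational(1, 31042)) = Rational(-736502491, 31042)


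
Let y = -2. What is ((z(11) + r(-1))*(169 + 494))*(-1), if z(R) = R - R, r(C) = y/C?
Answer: -1326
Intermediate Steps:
r(C) = -2/C
z(R) = 0
((z(11) + r(-1))*(169 + 494))*(-1) = ((0 - 2/(-1))*(169 + 494))*(-1) = ((0 - 2*(-1))*663)*(-1) = ((0 + 2)*663)*(-1) = (2*663)*(-1) = 1326*(-1) = -1326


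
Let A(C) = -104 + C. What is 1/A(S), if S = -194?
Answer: -1/298 ≈ -0.0033557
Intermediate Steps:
1/A(S) = 1/(-104 - 194) = 1/(-298) = -1/298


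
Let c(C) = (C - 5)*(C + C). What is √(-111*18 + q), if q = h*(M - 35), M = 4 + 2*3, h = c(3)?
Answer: I*√1698 ≈ 41.207*I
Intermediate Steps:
c(C) = 2*C*(-5 + C) (c(C) = (-5 + C)*(2*C) = 2*C*(-5 + C))
h = -12 (h = 2*3*(-5 + 3) = 2*3*(-2) = -12)
M = 10 (M = 4 + 6 = 10)
q = 300 (q = -12*(10 - 35) = -12*(-25) = 300)
√(-111*18 + q) = √(-111*18 + 300) = √(-1998 + 300) = √(-1698) = I*√1698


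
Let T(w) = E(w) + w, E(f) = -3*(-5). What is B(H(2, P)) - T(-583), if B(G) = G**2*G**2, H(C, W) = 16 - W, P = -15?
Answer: 924089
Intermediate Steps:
E(f) = 15
B(G) = G**4
T(w) = 15 + w
B(H(2, P)) - T(-583) = (16 - 1*(-15))**4 - (15 - 583) = (16 + 15)**4 - 1*(-568) = 31**4 + 568 = 923521 + 568 = 924089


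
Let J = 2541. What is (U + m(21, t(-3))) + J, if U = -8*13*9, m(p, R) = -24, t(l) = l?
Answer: 1581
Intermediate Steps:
U = -936 (U = -104*9 = -936)
(U + m(21, t(-3))) + J = (-936 - 24) + 2541 = -960 + 2541 = 1581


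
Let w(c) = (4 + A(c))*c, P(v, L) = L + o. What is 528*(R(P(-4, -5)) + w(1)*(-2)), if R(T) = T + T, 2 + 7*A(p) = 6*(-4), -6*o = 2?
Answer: -41536/7 ≈ -5933.7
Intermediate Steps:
o = -⅓ (o = -⅙*2 = -⅓ ≈ -0.33333)
A(p) = -26/7 (A(p) = -2/7 + (6*(-4))/7 = -2/7 + (⅐)*(-24) = -2/7 - 24/7 = -26/7)
P(v, L) = -⅓ + L (P(v, L) = L - ⅓ = -⅓ + L)
R(T) = 2*T
w(c) = 2*c/7 (w(c) = (4 - 26/7)*c = 2*c/7)
528*(R(P(-4, -5)) + w(1)*(-2)) = 528*(2*(-⅓ - 5) + ((2/7)*1)*(-2)) = 528*(2*(-16/3) + (2/7)*(-2)) = 528*(-32/3 - 4/7) = 528*(-236/21) = -41536/7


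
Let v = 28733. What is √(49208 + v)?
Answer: √77941 ≈ 279.18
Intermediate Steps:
√(49208 + v) = √(49208 + 28733) = √77941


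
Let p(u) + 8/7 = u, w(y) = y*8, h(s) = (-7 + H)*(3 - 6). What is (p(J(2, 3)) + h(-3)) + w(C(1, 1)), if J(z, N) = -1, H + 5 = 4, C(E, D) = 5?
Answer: 433/7 ≈ 61.857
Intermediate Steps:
H = -1 (H = -5 + 4 = -1)
h(s) = 24 (h(s) = (-7 - 1)*(3 - 6) = -8*(-3) = 24)
w(y) = 8*y
p(u) = -8/7 + u
(p(J(2, 3)) + h(-3)) + w(C(1, 1)) = ((-8/7 - 1) + 24) + 8*5 = (-15/7 + 24) + 40 = 153/7 + 40 = 433/7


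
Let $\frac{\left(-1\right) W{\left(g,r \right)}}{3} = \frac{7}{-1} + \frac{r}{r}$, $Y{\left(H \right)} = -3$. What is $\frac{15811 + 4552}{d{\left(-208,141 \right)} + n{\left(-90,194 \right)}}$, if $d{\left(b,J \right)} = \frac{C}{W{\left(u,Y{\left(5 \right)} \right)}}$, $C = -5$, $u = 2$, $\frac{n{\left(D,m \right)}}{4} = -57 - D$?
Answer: $\frac{366534}{2371} \approx 154.59$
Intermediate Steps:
$n{\left(D,m \right)} = -228 - 4 D$ ($n{\left(D,m \right)} = 4 \left(-57 - D\right) = -228 - 4 D$)
$W{\left(g,r \right)} = 18$ ($W{\left(g,r \right)} = - 3 \left(\frac{7}{-1} + \frac{r}{r}\right) = - 3 \left(7 \left(-1\right) + 1\right) = - 3 \left(-7 + 1\right) = \left(-3\right) \left(-6\right) = 18$)
$d{\left(b,J \right)} = - \frac{5}{18}$
$\frac{15811 + 4552}{d{\left(-208,141 \right)} + n{\left(-90,194 \right)}} = \frac{15811 + 4552}{- \frac{5}{18} - -132} = \frac{20363}{- \frac{5}{18} + \left(-228 + 360\right)} = \frac{20363}{- \frac{5}{18} + 132} = \frac{20363}{\frac{2371}{18}} = 20363 \cdot \frac{18}{2371} = \frac{366534}{2371}$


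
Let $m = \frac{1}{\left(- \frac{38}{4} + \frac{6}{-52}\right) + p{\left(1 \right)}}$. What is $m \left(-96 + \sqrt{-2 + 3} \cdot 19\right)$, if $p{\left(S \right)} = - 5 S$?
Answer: $\frac{1001}{190} \approx 5.2684$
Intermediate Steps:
$m = - \frac{13}{190}$ ($m = \frac{1}{\left(- \frac{38}{4} + \frac{6}{-52}\right) - 5} = \frac{1}{\left(\left(-38\right) \frac{1}{4} + 6 \left(- \frac{1}{52}\right)\right) - 5} = \frac{1}{\left(- \frac{19}{2} - \frac{3}{26}\right) - 5} = \frac{1}{- \frac{125}{13} - 5} = \frac{1}{- \frac{190}{13}} = - \frac{13}{190} \approx -0.068421$)
$m \left(-96 + \sqrt{-2 + 3} \cdot 19\right) = - \frac{13 \left(-96 + \sqrt{-2 + 3} \cdot 19\right)}{190} = - \frac{13 \left(-96 + \sqrt{1} \cdot 19\right)}{190} = - \frac{13 \left(-96 + 1 \cdot 19\right)}{190} = - \frac{13 \left(-96 + 19\right)}{190} = \left(- \frac{13}{190}\right) \left(-77\right) = \frac{1001}{190}$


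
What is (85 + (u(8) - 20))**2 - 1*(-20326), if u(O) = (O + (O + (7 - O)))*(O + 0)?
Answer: 54551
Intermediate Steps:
u(O) = O*(7 + O) (u(O) = (O + 7)*O = (7 + O)*O = O*(7 + O))
(85 + (u(8) - 20))**2 - 1*(-20326) = (85 + (8*(7 + 8) - 20))**2 - 1*(-20326) = (85 + (8*15 - 20))**2 + 20326 = (85 + (120 - 20))**2 + 20326 = (85 + 100)**2 + 20326 = 185**2 + 20326 = 34225 + 20326 = 54551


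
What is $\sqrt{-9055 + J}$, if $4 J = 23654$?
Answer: $\frac{i \sqrt{12566}}{2} \approx 56.049 i$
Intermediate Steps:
$J = \frac{11827}{2}$ ($J = \frac{1}{4} \cdot 23654 = \frac{11827}{2} \approx 5913.5$)
$\sqrt{-9055 + J} = \sqrt{-9055 + \frac{11827}{2}} = \sqrt{- \frac{6283}{2}} = \frac{i \sqrt{12566}}{2}$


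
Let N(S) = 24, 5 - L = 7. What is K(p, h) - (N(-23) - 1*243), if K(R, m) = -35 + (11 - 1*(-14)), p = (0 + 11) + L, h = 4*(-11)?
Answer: 209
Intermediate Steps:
h = -44
L = -2 (L = 5 - 1*7 = 5 - 7 = -2)
p = 9 (p = (0 + 11) - 2 = 11 - 2 = 9)
K(R, m) = -10 (K(R, m) = -35 + (11 + 14) = -35 + 25 = -10)
K(p, h) - (N(-23) - 1*243) = -10 - (24 - 1*243) = -10 - (24 - 243) = -10 - 1*(-219) = -10 + 219 = 209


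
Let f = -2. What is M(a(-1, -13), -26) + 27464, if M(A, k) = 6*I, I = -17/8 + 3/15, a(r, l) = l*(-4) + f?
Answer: 549049/20 ≈ 27452.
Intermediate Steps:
a(r, l) = -2 - 4*l (a(r, l) = l*(-4) - 2 = -4*l - 2 = -2 - 4*l)
I = -77/40 (I = -17*1/8 + 3*(1/15) = -17/8 + 1/5 = -77/40 ≈ -1.9250)
M(A, k) = -231/20 (M(A, k) = 6*(-77/40) = -231/20)
M(a(-1, -13), -26) + 27464 = -231/20 + 27464 = 549049/20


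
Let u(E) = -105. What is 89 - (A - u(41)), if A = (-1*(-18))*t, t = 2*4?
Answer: -160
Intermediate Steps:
t = 8
A = 144 (A = -1*(-18)*8 = 18*8 = 144)
89 - (A - u(41)) = 89 - (144 - 1*(-105)) = 89 - (144 + 105) = 89 - 1*249 = 89 - 249 = -160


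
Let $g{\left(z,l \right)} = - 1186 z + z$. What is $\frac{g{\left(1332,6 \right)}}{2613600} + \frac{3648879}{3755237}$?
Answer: $\frac{6684016609}{18175347080} \approx 0.36775$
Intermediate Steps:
$g{\left(z,l \right)} = - 1185 z$
$\frac{g{\left(1332,6 \right)}}{2613600} + \frac{3648879}{3755237} = \frac{\left(-1185\right) 1332}{2613600} + \frac{3648879}{3755237} = \left(-1578420\right) \frac{1}{2613600} + 3648879 \cdot \frac{1}{3755237} = - \frac{2923}{4840} + \frac{3648879}{3755237} = \frac{6684016609}{18175347080}$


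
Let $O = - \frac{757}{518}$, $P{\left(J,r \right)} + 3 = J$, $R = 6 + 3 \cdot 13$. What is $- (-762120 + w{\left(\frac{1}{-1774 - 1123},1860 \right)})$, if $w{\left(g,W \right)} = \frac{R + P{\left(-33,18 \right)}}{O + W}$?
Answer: $\frac{733710448098}{962723} \approx 7.6212 \cdot 10^{5}$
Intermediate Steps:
$R = 45$ ($R = 6 + 39 = 45$)
$P{\left(J,r \right)} = -3 + J$
$O = - \frac{757}{518}$ ($O = \left(-757\right) \frac{1}{518} = - \frac{757}{518} \approx -1.4614$)
$w{\left(g,W \right)} = \frac{9}{- \frac{757}{518} + W}$ ($w{\left(g,W \right)} = \frac{45 - 36}{- \frac{757}{518} + W} = \frac{9}{- \frac{757}{518} + W}$)
$- (-762120 + w{\left(\frac{1}{-1774 - 1123},1860 \right)}) = - (-762120 + \frac{4662}{-757 + 518 \cdot 1860}) = - (-762120 + \frac{4662}{-757 + 963480}) = - (-762120 + \frac{4662}{962723}) = \left(-1\right) \left(- \frac{733710448098}{962723}\right) = \frac{733710448098}{962723}$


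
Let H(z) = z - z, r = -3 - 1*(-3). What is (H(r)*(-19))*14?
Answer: 0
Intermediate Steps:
r = 0 (r = -3 + 3 = 0)
H(z) = 0
(H(r)*(-19))*14 = (0*(-19))*14 = 0*14 = 0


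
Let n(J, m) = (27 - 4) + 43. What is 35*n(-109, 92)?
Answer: 2310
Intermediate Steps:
n(J, m) = 66 (n(J, m) = 23 + 43 = 66)
35*n(-109, 92) = 35*66 = 2310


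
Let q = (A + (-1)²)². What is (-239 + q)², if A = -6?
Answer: 45796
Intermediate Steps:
q = 25 (q = (-6 + (-1)²)² = (-6 + 1)² = (-5)² = 25)
(-239 + q)² = (-239 + 25)² = (-214)² = 45796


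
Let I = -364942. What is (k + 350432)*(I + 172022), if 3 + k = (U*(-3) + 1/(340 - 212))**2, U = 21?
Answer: -140022317601075/2048 ≈ -6.8370e+10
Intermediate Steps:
k = 64962817/16384 (k = -3 + (21*(-3) + 1/(340 - 212))**2 = -3 + (-63 + 1/128)**2 = -3 + (-8063/128)**2 = -3 + 65011969/16384 = 64962817/16384 ≈ 3965.0)
(k + 350432)*(I + 172022) = (64962817/16384 + 350432)*(-364942 + 172022) = (5806440705/16384)*(-192920) = -140022317601075/2048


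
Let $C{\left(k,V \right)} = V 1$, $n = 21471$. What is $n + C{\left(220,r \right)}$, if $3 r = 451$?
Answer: $\frac{64864}{3} \approx 21621.0$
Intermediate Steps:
$r = \frac{451}{3}$ ($r = \frac{1}{3} \cdot 451 = \frac{451}{3} \approx 150.33$)
$C{\left(k,V \right)} = V$
$n + C{\left(220,r \right)} = 21471 + \frac{451}{3} = \frac{64864}{3}$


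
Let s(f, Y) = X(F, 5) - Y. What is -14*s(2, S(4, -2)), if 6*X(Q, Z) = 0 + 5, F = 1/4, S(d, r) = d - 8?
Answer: -203/3 ≈ -67.667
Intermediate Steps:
S(d, r) = -8 + d
F = ¼ ≈ 0.25000
X(Q, Z) = ⅚ (X(Q, Z) = (0 + 5)/6 = (⅙)*5 = ⅚)
s(f, Y) = ⅚ - Y
-14*s(2, S(4, -2)) = -14*(⅚ - (-8 + 4)) = -14*(⅚ - 1*(-4)) = -14*(⅚ + 4) = -14*29/6 = -203/3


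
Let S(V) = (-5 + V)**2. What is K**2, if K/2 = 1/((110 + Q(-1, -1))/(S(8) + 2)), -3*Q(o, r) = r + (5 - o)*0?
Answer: 4356/109561 ≈ 0.039759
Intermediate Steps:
Q(o, r) = -r/3 (Q(o, r) = -(r + (5 - o)*0)/3 = -(r + 0)/3 = -r/3)
K = 66/331 (K = 2/(((110 - 1/3*(-1))/((-5 + 8)**2 + 2))) = 2/(((110 + 1/3)/(3**2 + 2))) = 2/((331/(3*(9 + 2)))) = 2/(((331/3)/11)) = 2/(((331/3)*(1/11))) = 2/(331/33) = 2*(33/331) = 66/331 ≈ 0.19940)
K**2 = (66/331)**2 = 4356/109561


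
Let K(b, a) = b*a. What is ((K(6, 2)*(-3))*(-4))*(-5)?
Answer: -720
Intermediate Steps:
K(b, a) = a*b
((K(6, 2)*(-3))*(-4))*(-5) = (((2*6)*(-3))*(-4))*(-5) = ((12*(-3))*(-4))*(-5) = -36*(-4)*(-5) = 144*(-5) = -720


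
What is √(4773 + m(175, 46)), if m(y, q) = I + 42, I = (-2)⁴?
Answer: √4831 ≈ 69.505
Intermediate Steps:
I = 16
m(y, q) = 58 (m(y, q) = 16 + 42 = 58)
√(4773 + m(175, 46)) = √(4773 + 58) = √4831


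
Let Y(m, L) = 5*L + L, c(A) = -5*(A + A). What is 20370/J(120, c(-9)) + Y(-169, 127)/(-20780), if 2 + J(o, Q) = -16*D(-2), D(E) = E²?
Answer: -35278241/114290 ≈ -308.67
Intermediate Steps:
c(A) = -10*A
J(o, Q) = -66 (J(o, Q) = -2 - 16*(-2)² = -2 - 16*4 = -2 - 64 = -66)
Y(m, L) = 6*L
20370/J(120, c(-9)) + Y(-169, 127)/(-20780) = 20370/(-66) + (6*127)/(-20780) = 20370*(-1/66) + 762*(-1/20780) = -3395/11 - 381/10390 = -35278241/114290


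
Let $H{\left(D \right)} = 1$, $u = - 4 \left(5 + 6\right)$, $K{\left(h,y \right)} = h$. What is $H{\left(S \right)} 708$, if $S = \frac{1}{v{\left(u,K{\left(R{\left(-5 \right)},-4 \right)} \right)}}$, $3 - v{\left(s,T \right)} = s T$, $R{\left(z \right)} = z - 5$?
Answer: $708$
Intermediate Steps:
$R{\left(z \right)} = -5 + z$
$u = -44$ ($u = \left(-4\right) 11 = -44$)
$v{\left(s,T \right)} = 3 - T s$ ($v{\left(s,T \right)} = 3 - s T = 3 - T s$)
$S = - \frac{1}{437}$ ($S = \frac{1}{3 - \left(-5 - 5\right) \left(-44\right)} = \frac{1}{3 - \left(-10\right) \left(-44\right)} = \frac{1}{3 - 440} = \frac{1}{-437} = - \frac{1}{437} \approx -0.0022883$)
$H{\left(S \right)} 708 = 1 \cdot 708 = 708$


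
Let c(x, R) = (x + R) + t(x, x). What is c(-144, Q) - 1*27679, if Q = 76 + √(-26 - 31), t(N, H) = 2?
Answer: -27745 + I*√57 ≈ -27745.0 + 7.5498*I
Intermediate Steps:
Q = 76 + I*√57 (Q = 76 + √(-57) = 76 + I*√57 ≈ 76.0 + 7.5498*I)
c(x, R) = 2 + R + x (c(x, R) = (x + R) + 2 = (R + x) + 2 = 2 + R + x)
c(-144, Q) - 1*27679 = (2 + (76 + I*√57) - 144) - 1*27679 = (-66 + I*√57) - 27679 = -27745 + I*√57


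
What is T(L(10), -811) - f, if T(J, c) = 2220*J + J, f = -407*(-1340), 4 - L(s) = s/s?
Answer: -538717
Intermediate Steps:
L(s) = 3 (L(s) = 4 - s/s = 4 - 1*1 = 4 - 1 = 3)
f = 545380
T(J, c) = 2221*J
T(L(10), -811) - f = 2221*3 - 1*545380 = 6663 - 545380 = -538717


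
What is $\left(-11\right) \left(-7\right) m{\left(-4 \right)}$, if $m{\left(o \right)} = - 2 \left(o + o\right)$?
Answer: $1232$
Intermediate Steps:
$m{\left(o \right)} = - 4 o$ ($m{\left(o \right)} = - 2 \cdot 2 o = - 4 o$)
$\left(-11\right) \left(-7\right) m{\left(-4 \right)} = \left(-11\right) \left(-7\right) \left(\left(-4\right) \left(-4\right)\right) = 77 \cdot 16 = 1232$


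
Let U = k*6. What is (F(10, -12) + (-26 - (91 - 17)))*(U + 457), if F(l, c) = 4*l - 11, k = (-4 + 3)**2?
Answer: -32873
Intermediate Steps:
k = 1 (k = (-1)**2 = 1)
U = 6 (U = 1*6 = 6)
F(l, c) = -11 + 4*l
(F(10, -12) + (-26 - (91 - 17)))*(U + 457) = ((-11 + 4*10) + (-26 - (91 - 17)))*(6 + 457) = ((-11 + 40) + (-26 - 1*74))*463 = (29 + (-26 - 74))*463 = (29 - 100)*463 = -71*463 = -32873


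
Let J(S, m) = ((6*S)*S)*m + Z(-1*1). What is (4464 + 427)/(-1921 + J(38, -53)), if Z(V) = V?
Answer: -4891/461114 ≈ -0.010607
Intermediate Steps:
J(S, m) = -1 + 6*m*S² (J(S, m) = ((6*S)*S)*m - 1*1 = (6*S²)*m - 1 = 6*m*S² - 1 = -1 + 6*m*S²)
(4464 + 427)/(-1921 + J(38, -53)) = (4464 + 427)/(-1921 + (-1 + 6*(-53)*38²)) = 4891/(-1921 + (-1 + 6*(-53)*1444)) = 4891/(-1921 + (-1 - 459192)) = 4891/(-1921 - 459193) = 4891/(-461114) = 4891*(-1/461114) = -4891/461114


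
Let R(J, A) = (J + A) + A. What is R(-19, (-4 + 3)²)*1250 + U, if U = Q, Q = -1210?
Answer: -22460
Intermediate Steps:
U = -1210
R(J, A) = J + 2*A (R(J, A) = (A + J) + A = J + 2*A)
R(-19, (-4 + 3)²)*1250 + U = (-19 + 2*(-4 + 3)²)*1250 - 1210 = (-19 + 2*(-1)²)*1250 - 1210 = (-19 + 2*1)*1250 - 1210 = (-19 + 2)*1250 - 1210 = -17*1250 - 1210 = -21250 - 1210 = -22460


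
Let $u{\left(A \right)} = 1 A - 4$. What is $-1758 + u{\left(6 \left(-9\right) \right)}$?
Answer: $-1816$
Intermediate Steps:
$u{\left(A \right)} = -4 + A$ ($u{\left(A \right)} = A - 4 = -4 + A$)
$-1758 + u{\left(6 \left(-9\right) \right)} = -1758 + \left(-4 + 6 \left(-9\right)\right) = -1758 - 58 = -1816$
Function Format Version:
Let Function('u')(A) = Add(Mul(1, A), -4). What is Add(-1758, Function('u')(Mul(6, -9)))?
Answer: -1816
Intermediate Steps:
Function('u')(A) = Add(-4, A) (Function('u')(A) = Add(A, -4) = Add(-4, A))
Add(-1758, Function('u')(Mul(6, -9))) = Add(-1758, Add(-4, Mul(6, -9))) = Add(-1758, Add(-4, -54)) = Add(-1758, -58) = -1816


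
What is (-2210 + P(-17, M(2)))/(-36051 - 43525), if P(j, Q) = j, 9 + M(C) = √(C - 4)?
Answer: 2227/79576 ≈ 0.027986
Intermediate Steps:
M(C) = -9 + √(-4 + C) (M(C) = -9 + √(C - 4) = -9 + √(-4 + C))
(-2210 + P(-17, M(2)))/(-36051 - 43525) = (-2210 - 17)/(-36051 - 43525) = -2227/(-79576) = -2227*(-1/79576) = 2227/79576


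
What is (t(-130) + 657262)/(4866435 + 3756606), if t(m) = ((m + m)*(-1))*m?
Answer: 89066/1231863 ≈ 0.072302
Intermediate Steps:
t(m) = -2*m² (t(m) = ((2*m)*(-1))*m = (-2*m)*m = -2*m²)
(t(-130) + 657262)/(4866435 + 3756606) = (-2*(-130)² + 657262)/(4866435 + 3756606) = (-2*16900 + 657262)/8623041 = (-33800 + 657262)*(1/8623041) = 623462*(1/8623041) = 89066/1231863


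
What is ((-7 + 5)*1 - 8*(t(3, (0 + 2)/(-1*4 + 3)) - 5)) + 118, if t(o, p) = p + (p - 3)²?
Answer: -28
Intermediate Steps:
t(o, p) = p + (-3 + p)²
((-7 + 5)*1 - 8*(t(3, (0 + 2)/(-1*4 + 3)) - 5)) + 118 = ((-7 + 5)*1 - 8*(((0 + 2)/(-1*4 + 3) + (-3 + (0 + 2)/(-1*4 + 3))²) - 5)) + 118 = (-2*1 - 8*((2/(-4 + 3) + (-3 + 2/(-4 + 3))²) - 5)) + 118 = (-2 - 8*((2/(-1) + (-3 + 2/(-1))²) - 5)) + 118 = (-2 - 8*((2*(-1) + (-3 + 2*(-1))²) - 5)) + 118 = (-2 - 8*((-2 + (-3 - 2)²) - 5)) + 118 = (-2 - 8*((-2 + (-5)²) - 5)) + 118 = (-2 - 8*((-2 + 25) - 5)) + 118 = (-2 - 8*(23 - 5)) + 118 = (-2 - 8*18) + 118 = (-2 - 144) + 118 = -146 + 118 = -28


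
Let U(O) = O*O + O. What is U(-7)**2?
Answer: 1764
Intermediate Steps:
U(O) = O + O**2 (U(O) = O**2 + O = O + O**2)
U(-7)**2 = (-7*(1 - 7))**2 = (-7*(-6))**2 = 42**2 = 1764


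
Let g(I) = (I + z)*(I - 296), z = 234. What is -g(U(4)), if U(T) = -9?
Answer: 68625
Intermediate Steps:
g(I) = (-296 + I)*(234 + I) (g(I) = (I + 234)*(I - 296) = (234 + I)*(-296 + I) = (-296 + I)*(234 + I))
-g(U(4)) = -(-69264 + (-9)² - 62*(-9)) = -(-69264 + 81 + 558) = -1*(-68625) = 68625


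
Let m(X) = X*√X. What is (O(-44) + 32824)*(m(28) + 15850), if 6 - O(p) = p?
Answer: 521052900 + 1840944*√7 ≈ 5.2592e+8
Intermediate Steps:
m(X) = X^(3/2)
O(p) = 6 - p
(O(-44) + 32824)*(m(28) + 15850) = ((6 - 1*(-44)) + 32824)*(28^(3/2) + 15850) = ((6 + 44) + 32824)*(56*√7 + 15850) = (50 + 32824)*(15850 + 56*√7) = 32874*(15850 + 56*√7) = 521052900 + 1840944*√7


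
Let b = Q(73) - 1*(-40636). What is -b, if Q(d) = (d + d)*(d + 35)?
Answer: -56404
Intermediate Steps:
Q(d) = 2*d*(35 + d) (Q(d) = (2*d)*(35 + d) = 2*d*(35 + d))
b = 56404 (b = 2*73*(35 + 73) - 1*(-40636) = 2*73*108 + 40636 = 15768 + 40636 = 56404)
-b = -1*56404 = -56404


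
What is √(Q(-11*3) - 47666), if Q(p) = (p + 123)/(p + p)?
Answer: I*√5767751/11 ≈ 218.33*I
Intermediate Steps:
Q(p) = (123 + p)/(2*p) (Q(p) = (123 + p)/((2*p)) = (123 + p)*(1/(2*p)) = (123 + p)/(2*p))
√(Q(-11*3) - 47666) = √((123 - 11*3)/(2*((-11*3))) - 47666) = √((½)*(123 - 33)/(-33) - 47666) = √((½)*(-1/33)*90 - 47666) = √(-15/11 - 47666) = √(-524341/11) = I*√5767751/11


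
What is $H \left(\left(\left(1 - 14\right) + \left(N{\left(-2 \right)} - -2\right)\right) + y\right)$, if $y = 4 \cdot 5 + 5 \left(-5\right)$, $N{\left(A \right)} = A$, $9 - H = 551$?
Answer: $9756$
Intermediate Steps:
$H = -542$ ($H = 9 - 551 = -542$)
$y = -5$ ($y = 20 - 25 = -5$)
$H \left(\left(\left(1 - 14\right) + \left(N{\left(-2 \right)} - -2\right)\right) + y\right) = - 542 \left(\left(\left(1 - 14\right) - 0\right) - 5\right) = - 542 \left(\left(-13 + \left(-2 + 2\right)\right) - 5\right) = - 542 \left(\left(-13 + 0\right) - 5\right) = - 542 \left(-13 - 5\right) = \left(-542\right) \left(-18\right) = 9756$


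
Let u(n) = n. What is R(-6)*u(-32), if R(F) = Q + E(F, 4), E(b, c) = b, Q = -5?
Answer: 352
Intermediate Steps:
R(F) = -5 + F
R(-6)*u(-32) = (-5 - 6)*(-32) = -11*(-32) = 352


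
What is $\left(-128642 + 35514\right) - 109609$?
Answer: $-202737$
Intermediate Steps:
$\left(-128642 + 35514\right) - 109609 = -93128 - 109609 = -202737$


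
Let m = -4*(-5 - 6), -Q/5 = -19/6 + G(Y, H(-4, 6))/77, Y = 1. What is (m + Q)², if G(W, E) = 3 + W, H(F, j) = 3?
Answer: 757515529/213444 ≈ 3549.0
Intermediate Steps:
Q = 7195/462 (Q = -5*(-19/6 + (3 + 1)/77) = -5*(-19*⅙ + 4*(1/77)) = -5*(-19/6 + 4/77) = -5*(-1439/462) = 7195/462 ≈ 15.574)
m = 44 (m = -4*(-11) = 44)
(m + Q)² = (44 + 7195/462)² = (27523/462)² = 757515529/213444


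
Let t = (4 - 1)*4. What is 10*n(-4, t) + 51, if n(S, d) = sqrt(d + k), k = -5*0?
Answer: 51 + 20*sqrt(3) ≈ 85.641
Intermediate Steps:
k = 0
t = 12 (t = 3*4 = 12)
n(S, d) = sqrt(d) (n(S, d) = sqrt(d + 0) = sqrt(d))
10*n(-4, t) + 51 = 10*sqrt(12) + 51 = 10*(2*sqrt(3)) + 51 = 20*sqrt(3) + 51 = 51 + 20*sqrt(3)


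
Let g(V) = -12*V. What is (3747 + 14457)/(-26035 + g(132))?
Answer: -18204/27619 ≈ -0.65911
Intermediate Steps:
(3747 + 14457)/(-26035 + g(132)) = (3747 + 14457)/(-26035 - 12*132) = 18204/(-26035 - 1584) = 18204/(-27619) = 18204*(-1/27619) = -18204/27619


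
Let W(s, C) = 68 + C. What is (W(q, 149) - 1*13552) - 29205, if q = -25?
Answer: -42540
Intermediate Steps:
(W(q, 149) - 1*13552) - 29205 = ((68 + 149) - 1*13552) - 29205 = (217 - 13552) - 29205 = -13335 - 29205 = -42540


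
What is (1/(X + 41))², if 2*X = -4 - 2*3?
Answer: 1/1296 ≈ 0.00077160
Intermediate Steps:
X = -5 (X = (-4 - 2*3)/2 = (-4 - 6)/2 = (½)*(-10) = -5)
(1/(X + 41))² = (1/(-5 + 41))² = (1/36)² = 1/1296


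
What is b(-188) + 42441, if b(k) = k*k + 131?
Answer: 77916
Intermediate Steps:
b(k) = 131 + k**2 (b(k) = k**2 + 131 = 131 + k**2)
b(-188) + 42441 = (131 + (-188)**2) + 42441 = (131 + 35344) + 42441 = 35475 + 42441 = 77916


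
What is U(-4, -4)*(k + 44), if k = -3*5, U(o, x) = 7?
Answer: 203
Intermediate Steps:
k = -15
U(-4, -4)*(k + 44) = 7*(-15 + 44) = 7*29 = 203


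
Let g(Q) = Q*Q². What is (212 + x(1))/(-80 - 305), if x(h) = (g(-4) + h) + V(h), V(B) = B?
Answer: -30/77 ≈ -0.38961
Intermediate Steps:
g(Q) = Q³
x(h) = -64 + 2*h (x(h) = ((-4)³ + h) + h = (-64 + h) + h = -64 + 2*h)
(212 + x(1))/(-80 - 305) = (212 + (-64 + 2*1))/(-80 - 305) = (212 + (-64 + 2))/(-385) = (212 - 62)*(-1/385) = 150*(-1/385) = -30/77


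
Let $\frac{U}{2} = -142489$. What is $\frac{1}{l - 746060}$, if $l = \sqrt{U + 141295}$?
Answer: $- \frac{746060}{556605667283} - \frac{i \sqrt{143683}}{556605667283} \approx -1.3404 \cdot 10^{-6} - 6.8101 \cdot 10^{-10} i$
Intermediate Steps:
$U = -284978$ ($U = 2 \left(-142489\right) = -284978$)
$l = i \sqrt{143683}$ ($l = \sqrt{-284978 + 141295} = \sqrt{-143683} = i \sqrt{143683} \approx 379.06 i$)
$\frac{1}{l - 746060} = \frac{1}{i \sqrt{143683} - 746060} = \frac{1}{-746060 + i \sqrt{143683}}$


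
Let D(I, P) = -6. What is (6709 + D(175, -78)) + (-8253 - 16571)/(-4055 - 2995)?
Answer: 23640487/3525 ≈ 6706.5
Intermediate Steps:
(6709 + D(175, -78)) + (-8253 - 16571)/(-4055 - 2995) = (6709 - 6) + (-8253 - 16571)/(-4055 - 2995) = 6703 - 24824/(-7050) = 6703 - 24824*(-1/7050) = 6703 + 12412/3525 = 23640487/3525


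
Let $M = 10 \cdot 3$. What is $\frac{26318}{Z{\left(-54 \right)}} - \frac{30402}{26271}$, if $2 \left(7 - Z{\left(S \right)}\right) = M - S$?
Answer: $- \frac{3663832}{4865} \approx -753.1$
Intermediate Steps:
$M = 30$
$Z{\left(S \right)} = -8 + \frac{S}{2}$ ($Z{\left(S \right)} = 7 - \frac{30 - S}{2} = 7 + \left(-15 + \frac{S}{2}\right) = -8 + \frac{S}{2}$)
$\frac{26318}{Z{\left(-54 \right)}} - \frac{30402}{26271} = \frac{26318}{-8 + \frac{1}{2} \left(-54\right)} - \frac{30402}{26271} = \frac{26318}{-8 - 27} - \frac{1126}{973} = \frac{26318}{-35} - \frac{1126}{973} = 26318 \left(- \frac{1}{35}\right) - \frac{1126}{973} = - \frac{26318}{35} - \frac{1126}{973} = - \frac{3663832}{4865}$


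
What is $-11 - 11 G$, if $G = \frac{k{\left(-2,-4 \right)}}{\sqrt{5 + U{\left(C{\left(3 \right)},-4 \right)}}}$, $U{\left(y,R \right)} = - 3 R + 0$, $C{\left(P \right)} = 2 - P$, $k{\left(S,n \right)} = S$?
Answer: $-11 + \frac{22 \sqrt{17}}{17} \approx -5.6642$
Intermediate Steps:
$U{\left(y,R \right)} = - 3 R$
$G = - \frac{2 \sqrt{17}}{17}$ ($G = - \frac{2}{\sqrt{5 - -12}} = - \frac{2}{\sqrt{5 + 12}} = - \frac{2}{\sqrt{17}} = - 2 \frac{\sqrt{17}}{17} = - \frac{2 \sqrt{17}}{17} \approx -0.48507$)
$-11 - 11 G = -11 - 11 \left(- \frac{2 \sqrt{17}}{17}\right) = -11 + \frac{22 \sqrt{17}}{17}$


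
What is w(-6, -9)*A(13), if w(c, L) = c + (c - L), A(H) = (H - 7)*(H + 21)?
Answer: -612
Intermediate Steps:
A(H) = (-7 + H)*(21 + H)
w(c, L) = -L + 2*c
w(-6, -9)*A(13) = (-1*(-9) + 2*(-6))*(-147 + 13**2 + 14*13) = (9 - 12)*(-147 + 169 + 182) = -3*204 = -612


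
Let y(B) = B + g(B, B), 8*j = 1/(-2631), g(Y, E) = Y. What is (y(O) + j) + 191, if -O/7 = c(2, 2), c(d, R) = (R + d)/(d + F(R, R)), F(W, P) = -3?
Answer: 5198855/21048 ≈ 247.00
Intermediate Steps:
j = -1/21048 (j = (1/8)/(-2631) = (1/8)*(-1/2631) = -1/21048 ≈ -4.7510e-5)
c(d, R) = (R + d)/(-3 + d) (c(d, R) = (R + d)/(d - 3) = (R + d)/(-3 + d))
O = 28 (O = -7*(2 + 2)/(-3 + 2) = -7*4/(-1) = -(-7)*4 = -7*(-4) = 28)
y(B) = 2*B (y(B) = B + B = 2*B)
(y(O) + j) + 191 = (2*28 - 1/21048) + 191 = (56 - 1/21048) + 191 = 1178687/21048 + 191 = 5198855/21048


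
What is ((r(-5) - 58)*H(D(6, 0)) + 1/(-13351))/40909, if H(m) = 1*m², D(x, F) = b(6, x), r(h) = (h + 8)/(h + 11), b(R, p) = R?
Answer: -27636571/546176059 ≈ -0.050600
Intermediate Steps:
r(h) = (8 + h)/(11 + h)
D(x, F) = 6
H(m) = m²
((r(-5) - 58)*H(D(6, 0)) + 1/(-13351))/40909 = (((8 - 5)/(11 - 5) - 58)*6² + 1/(-13351))/40909 = ((3/6 - 58)*36 - 1/13351)*(1/40909) = (((⅙)*3 - 58)*36 - 1/13351)*(1/40909) = ((½ - 58)*36 - 1/13351)*(1/40909) = (-115/2*36 - 1/13351)*(1/40909) = (-2070 - 1/13351)*(1/40909) = -27636571/13351*1/40909 = -27636571/546176059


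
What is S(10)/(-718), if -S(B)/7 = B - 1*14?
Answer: -14/359 ≈ -0.038997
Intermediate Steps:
S(B) = 98 - 7*B (S(B) = -7*(B - 1*14) = -7*(B - 14) = -7*(-14 + B) = 98 - 7*B)
S(10)/(-718) = (98 - 7*10)/(-718) = (98 - 70)*(-1/718) = 28*(-1/718) = -14/359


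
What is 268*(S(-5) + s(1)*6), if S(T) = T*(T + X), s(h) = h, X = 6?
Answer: 268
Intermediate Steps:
S(T) = T*(6 + T) (S(T) = T*(T + 6) = T*(6 + T))
268*(S(-5) + s(1)*6) = 268*(-5*(6 - 5) + 1*6) = 268*(-5*1 + 6) = 268*(-5 + 6) = 268*1 = 268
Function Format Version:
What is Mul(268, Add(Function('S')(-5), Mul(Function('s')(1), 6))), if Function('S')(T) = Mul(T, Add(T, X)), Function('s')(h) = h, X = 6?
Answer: 268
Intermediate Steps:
Function('S')(T) = Mul(T, Add(6, T)) (Function('S')(T) = Mul(T, Add(T, 6)) = Mul(T, Add(6, T)))
Mul(268, Add(Function('S')(-5), Mul(Function('s')(1), 6))) = Mul(268, Add(Mul(-5, Add(6, -5)), Mul(1, 6))) = Mul(268, Add(Mul(-5, 1), 6)) = Mul(268, Add(-5, 6)) = Mul(268, 1) = 268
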